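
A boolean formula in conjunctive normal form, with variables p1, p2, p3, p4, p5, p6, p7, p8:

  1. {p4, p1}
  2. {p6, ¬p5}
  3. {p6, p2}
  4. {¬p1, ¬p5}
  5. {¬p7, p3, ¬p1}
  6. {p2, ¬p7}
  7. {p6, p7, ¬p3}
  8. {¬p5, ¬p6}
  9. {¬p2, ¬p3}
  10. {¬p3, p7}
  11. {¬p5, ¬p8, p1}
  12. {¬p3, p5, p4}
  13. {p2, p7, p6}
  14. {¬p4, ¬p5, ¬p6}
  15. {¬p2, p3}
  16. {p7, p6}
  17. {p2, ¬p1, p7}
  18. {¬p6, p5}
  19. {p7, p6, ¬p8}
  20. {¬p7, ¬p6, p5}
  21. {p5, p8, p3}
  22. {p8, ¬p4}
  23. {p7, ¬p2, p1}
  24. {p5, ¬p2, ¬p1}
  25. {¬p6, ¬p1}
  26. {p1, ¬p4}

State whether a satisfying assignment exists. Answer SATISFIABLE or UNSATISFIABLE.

p6 = True:
  propagation gives p5=False; an empty clause results — contradiction.
p6 = False:
  propagation gives p5=False, p2=True, p3=False; an empty clause results — contradiction.
Every branch closes, so no satisfying assignment exists.

UNSATISFIABLE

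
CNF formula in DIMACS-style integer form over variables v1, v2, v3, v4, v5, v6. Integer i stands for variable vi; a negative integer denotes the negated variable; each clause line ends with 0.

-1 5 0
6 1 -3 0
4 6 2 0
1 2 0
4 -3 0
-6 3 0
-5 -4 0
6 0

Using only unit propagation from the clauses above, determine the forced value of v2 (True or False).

True

(v6) stands alone — v6 = True.
In (v3 | ~v6), ~v6 is now false; v3 must hold, so v3 = True.
(~v3 | v4) with v3 = True leaves only v4, so v4 = True.
From (~v5 | ~v4) and v4 = True: v5 = False.
In (v5 | ~v1), v5 is now false; ~v1 must hold, so v1 = False.
(v2 | v1) with v1 = False leaves only v2, so v2 = True.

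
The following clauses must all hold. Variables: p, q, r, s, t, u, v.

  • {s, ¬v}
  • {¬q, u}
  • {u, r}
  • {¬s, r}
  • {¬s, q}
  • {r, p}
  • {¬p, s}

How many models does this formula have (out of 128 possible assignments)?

Case analysis on s and r:
  s=T, r=T: forces q=T; u=T; p, t, v free → 2^3 = 8.
  s=T, r=F: a clause becomes empty — 0.
  s=F, r=T: t free; 3 ways for (p,q,u,v) × 2^1 = 6.
  s=F, r=F: a clause becomes empty — 0.
Total: 8 + 0 + 6 + 0 = 14.

14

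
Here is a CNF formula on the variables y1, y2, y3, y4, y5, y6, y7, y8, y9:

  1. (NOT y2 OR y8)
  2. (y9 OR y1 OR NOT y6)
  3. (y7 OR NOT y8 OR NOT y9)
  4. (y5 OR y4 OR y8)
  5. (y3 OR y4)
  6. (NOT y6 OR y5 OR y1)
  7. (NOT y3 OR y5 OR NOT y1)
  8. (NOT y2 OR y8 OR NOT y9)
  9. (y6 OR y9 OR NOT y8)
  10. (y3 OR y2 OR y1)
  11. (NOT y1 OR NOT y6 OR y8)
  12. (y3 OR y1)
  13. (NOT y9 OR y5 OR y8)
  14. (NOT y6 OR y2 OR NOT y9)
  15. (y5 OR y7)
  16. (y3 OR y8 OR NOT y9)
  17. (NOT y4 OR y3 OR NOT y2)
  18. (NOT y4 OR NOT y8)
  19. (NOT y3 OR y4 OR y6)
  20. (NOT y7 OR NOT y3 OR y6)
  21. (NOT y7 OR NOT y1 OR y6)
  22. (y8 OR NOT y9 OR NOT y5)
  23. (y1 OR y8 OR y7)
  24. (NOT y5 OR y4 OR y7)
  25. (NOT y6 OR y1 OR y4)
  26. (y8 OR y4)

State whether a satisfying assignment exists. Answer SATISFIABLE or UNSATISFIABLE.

Try y1 = True.
Branch on y2: take y2 = True.
  then y8 is forced to True.
  then y4 is forced to False.
  then y3 is forced to True.
  then y5 is forced to True.
  then y6 is forced to True.
  then y7 is forced to True.
y9 is now unconstrained; take y9 = True.
So y1=True  y2=True  y3=True  y4=False  y5=True  y6=True  y7=True  y8=True  y9=True is a satisfying assignment.

SATISFIABLE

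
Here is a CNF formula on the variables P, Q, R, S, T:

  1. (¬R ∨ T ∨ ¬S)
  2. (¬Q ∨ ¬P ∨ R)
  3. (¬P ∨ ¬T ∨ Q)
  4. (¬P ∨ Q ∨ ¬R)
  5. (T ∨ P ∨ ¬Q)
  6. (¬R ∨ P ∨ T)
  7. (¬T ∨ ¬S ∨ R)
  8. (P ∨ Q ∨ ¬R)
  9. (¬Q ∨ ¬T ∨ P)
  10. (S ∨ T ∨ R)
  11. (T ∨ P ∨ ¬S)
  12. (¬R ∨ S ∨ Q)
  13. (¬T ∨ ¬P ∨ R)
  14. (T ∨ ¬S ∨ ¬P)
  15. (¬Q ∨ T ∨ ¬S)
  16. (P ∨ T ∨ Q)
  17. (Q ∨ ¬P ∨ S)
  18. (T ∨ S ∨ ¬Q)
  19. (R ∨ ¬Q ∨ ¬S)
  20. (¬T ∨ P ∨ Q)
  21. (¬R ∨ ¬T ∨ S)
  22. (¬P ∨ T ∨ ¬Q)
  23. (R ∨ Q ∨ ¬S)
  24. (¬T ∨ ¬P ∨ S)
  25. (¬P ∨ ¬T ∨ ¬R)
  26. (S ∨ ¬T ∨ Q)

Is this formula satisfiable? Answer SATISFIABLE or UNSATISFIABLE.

UNSATISFIABLE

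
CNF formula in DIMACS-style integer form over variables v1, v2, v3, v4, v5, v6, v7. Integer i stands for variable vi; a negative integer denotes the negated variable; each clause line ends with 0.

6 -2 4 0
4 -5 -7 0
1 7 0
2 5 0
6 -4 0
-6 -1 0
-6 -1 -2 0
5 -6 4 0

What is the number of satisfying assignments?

8

Split on v6, then v4.
  v6=1, v4=1: v3 free; 3 ways for (v1,v2,v5,v7) × 2^1 = 6.
  v6=1, v4=0: a clause becomes empty — 0.
  v6=0, v4=1: a clause becomes empty — 0.
  v6=0, v4=0: remaining (v1,v2,v3,v5,v7) ∈ {(1,0,0,1,0); (1,0,1,1,0)} — 2.
Total: 6 + 0 + 0 + 2 = 8.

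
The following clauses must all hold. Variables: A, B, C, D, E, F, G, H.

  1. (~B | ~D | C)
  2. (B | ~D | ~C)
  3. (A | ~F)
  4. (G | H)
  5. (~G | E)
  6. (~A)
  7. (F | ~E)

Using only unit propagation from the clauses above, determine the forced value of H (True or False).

True

(~A) stands alone — A = False.
From (A | ~F) and A = False: F = False.
(F | ~E): since F = False, the clause reduces to (~E). E = False.
(E | ~G) with E = False leaves only ~G, so G = False.
(G | H): since G = False, the clause reduces to (H). H = True.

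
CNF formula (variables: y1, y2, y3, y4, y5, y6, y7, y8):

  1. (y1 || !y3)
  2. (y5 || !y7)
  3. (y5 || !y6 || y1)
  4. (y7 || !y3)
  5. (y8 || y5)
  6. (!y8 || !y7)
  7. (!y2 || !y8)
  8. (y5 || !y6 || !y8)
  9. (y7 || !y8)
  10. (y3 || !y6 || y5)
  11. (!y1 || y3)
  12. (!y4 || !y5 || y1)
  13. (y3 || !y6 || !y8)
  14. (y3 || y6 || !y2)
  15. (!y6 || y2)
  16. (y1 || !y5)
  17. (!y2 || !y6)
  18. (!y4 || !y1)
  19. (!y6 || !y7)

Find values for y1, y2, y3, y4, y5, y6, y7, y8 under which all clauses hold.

y1=1  y2=1  y3=1  y4=0  y5=1  y6=0  y7=1  y8=0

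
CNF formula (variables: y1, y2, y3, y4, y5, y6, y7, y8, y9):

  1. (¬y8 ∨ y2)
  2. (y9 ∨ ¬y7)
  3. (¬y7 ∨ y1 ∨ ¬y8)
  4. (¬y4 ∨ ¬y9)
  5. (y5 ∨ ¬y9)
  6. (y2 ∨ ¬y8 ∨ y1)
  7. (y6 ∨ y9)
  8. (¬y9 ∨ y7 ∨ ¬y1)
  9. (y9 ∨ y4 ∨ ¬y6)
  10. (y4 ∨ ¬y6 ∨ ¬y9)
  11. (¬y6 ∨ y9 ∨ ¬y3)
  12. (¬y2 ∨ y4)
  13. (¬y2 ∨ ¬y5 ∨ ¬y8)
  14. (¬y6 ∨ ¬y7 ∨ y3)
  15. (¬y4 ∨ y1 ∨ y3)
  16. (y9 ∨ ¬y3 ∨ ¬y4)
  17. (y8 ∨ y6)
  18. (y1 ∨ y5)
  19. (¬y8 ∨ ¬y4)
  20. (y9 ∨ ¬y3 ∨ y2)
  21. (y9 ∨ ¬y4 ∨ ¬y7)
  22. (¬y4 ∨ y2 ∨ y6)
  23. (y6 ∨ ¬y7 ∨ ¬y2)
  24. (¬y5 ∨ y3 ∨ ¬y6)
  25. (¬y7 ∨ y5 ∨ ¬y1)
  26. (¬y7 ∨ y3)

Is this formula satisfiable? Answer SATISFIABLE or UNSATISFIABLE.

SATISFIABLE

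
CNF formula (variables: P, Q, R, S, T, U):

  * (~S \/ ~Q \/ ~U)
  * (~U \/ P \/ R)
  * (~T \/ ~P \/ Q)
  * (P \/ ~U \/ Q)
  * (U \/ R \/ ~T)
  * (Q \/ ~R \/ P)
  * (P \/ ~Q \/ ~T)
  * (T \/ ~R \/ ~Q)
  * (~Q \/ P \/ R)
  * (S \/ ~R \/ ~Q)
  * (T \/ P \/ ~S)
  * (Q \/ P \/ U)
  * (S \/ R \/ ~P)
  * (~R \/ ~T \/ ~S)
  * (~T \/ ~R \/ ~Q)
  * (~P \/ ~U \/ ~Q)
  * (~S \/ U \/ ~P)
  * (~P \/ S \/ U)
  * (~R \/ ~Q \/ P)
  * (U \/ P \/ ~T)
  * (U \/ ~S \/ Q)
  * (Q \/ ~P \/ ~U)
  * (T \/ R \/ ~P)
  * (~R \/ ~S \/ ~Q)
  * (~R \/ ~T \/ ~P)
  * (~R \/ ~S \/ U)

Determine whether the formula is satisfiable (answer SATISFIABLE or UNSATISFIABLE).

UNSATISFIABLE

P = True:
  R = True:
    propagation gives T=False, Q=False, U=False, S=False; an empty clause results — contradiction.
  R = False:
    propagation gives S=True, U=True, Q=False; an empty clause results — contradiction.
P = False:
  Q = True:
    propagation gives T=False, R=False; an empty clause results — contradiction.
  Q = False:
    propagation gives U=False; an empty clause results — contradiction.
Every branch closes, so no satisfying assignment exists.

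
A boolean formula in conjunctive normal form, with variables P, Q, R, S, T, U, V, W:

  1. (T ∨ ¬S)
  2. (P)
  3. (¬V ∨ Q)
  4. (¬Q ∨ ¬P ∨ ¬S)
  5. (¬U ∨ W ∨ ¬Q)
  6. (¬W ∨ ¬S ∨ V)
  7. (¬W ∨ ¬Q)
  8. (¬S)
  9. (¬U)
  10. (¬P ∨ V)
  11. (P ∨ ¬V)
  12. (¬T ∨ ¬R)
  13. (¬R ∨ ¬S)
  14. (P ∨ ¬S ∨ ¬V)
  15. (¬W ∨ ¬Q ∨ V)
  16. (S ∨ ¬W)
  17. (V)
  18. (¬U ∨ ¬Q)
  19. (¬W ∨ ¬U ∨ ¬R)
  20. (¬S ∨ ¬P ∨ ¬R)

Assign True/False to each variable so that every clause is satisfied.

The clause (P) is unit: P must be True.
The clause (¬S) is unit: S must be False.
(¬U) is a unit clause, so U = False.
Unit propagation: (V) forces V = True.
(Q) is a unit clause, so Q = True.
The clause (¬W) is unit: W must be False.
R occurs only negated in the remaining clauses — set R = False.
T occurs only negated in the remaining clauses — set T = False.
Every clause has at least one true literal under this assignment.
Check each clause:
  1. (T ∨ ¬S) — ¬S is true.
  2. (P) — P is true.
  3. (¬V ∨ Q) — Q is true.
  4. (¬P ∨ ¬Q ∨ ¬S) — ¬S is true.
  5. (¬Q ∨ W ∨ ¬U) — ¬U is true.
  6. (¬W ∨ V ∨ ¬S) — ¬W is true.
  7. (¬W ∨ ¬Q) — ¬W is true.
  8. (¬S) — ¬S is true.
  9. (¬U) — ¬U is true.
  10. (¬P ∨ V) — V is true.
  11. (¬V ∨ P) — P is true.
  12. (¬R ∨ ¬T) — ¬T is true.
  13. (¬R ∨ ¬S) — ¬S is true.
  14. (¬V ∨ P ∨ ¬S) — P is true.
  15. (V ∨ ¬W ∨ ¬Q) — ¬W is true.
  16. (¬W ∨ S) — ¬W is true.
  17. (V) — V is true.
  18. (¬U ∨ ¬Q) — ¬U is true.
  19. (¬U ∨ ¬R ∨ ¬W) — ¬W is true.
  20. (¬R ∨ ¬S ∨ ¬P) — ¬S is true.

P=True  Q=True  R=False  S=False  T=False  U=False  V=True  W=False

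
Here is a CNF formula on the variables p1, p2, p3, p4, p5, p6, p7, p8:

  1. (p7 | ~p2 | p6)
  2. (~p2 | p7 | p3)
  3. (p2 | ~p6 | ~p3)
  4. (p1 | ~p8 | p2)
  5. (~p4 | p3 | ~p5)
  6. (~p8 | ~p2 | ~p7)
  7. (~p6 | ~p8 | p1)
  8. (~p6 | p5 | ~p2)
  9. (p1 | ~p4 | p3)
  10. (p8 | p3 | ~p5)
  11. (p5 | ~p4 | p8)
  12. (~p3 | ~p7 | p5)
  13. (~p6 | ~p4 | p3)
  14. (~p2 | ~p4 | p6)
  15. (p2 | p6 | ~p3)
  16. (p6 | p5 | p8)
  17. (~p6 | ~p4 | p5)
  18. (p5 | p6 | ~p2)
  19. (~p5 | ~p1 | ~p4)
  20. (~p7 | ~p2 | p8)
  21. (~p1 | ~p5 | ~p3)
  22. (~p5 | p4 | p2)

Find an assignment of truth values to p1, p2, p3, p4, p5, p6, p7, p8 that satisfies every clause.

p1=True, p2=False, p3=False, p4=False, p5=False, p6=True, p7=False, p8=False

Try p1 = True.
Branch on p2: take p2 = False.
Try p3 = False.
The remaining clauses are satisfied by p4 = False, p5 = False, p6 = True, p7 = False, p8 = False.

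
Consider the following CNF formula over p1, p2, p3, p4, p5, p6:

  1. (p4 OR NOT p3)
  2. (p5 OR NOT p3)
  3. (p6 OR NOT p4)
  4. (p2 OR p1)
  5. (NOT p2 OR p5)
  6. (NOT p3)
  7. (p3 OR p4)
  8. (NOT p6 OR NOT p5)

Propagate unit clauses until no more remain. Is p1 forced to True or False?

True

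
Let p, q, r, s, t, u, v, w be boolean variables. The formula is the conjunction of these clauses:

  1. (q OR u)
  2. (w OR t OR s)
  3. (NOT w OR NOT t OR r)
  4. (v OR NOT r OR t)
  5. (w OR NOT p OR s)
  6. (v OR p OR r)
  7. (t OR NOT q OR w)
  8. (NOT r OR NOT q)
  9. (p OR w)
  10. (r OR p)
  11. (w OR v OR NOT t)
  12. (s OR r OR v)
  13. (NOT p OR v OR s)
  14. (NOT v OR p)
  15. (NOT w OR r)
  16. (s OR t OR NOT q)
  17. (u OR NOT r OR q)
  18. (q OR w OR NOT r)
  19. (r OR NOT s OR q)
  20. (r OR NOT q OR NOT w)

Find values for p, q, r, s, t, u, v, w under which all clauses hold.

p = T, q = F, r = T, s = T, t = T, u = T, v = T, w = T

Check each clause:
  1. (u OR q) — u is true.
  2. (t OR s OR w) — w is true.
  3. (NOT t OR NOT w OR r) — r is true.
  4. (t OR v OR NOT r) — t is true.
  5. (w OR s OR NOT p) — w is true.
  6. (p OR r OR v) — p is true.
  7. (NOT q OR w OR t) — w is true.
  8. (NOT r OR NOT q) — NOT q is true.
  9. (p OR w) — w is true.
  10. (r OR p) — p is true.
  11. (v OR w OR NOT t) — w is true.
  12. (s OR r OR v) — r is true.
  13. (NOT p OR s OR v) — s is true.
  14. (NOT v OR p) — p is true.
  15. (r OR NOT w) — r is true.
  16. (t OR s OR NOT q) — s is true.
  17. (u OR q OR NOT r) — u is true.
  18. (NOT r OR q OR w) — w is true.
  19. (q OR r OR NOT s) — r is true.
  20. (NOT w OR r OR NOT q) — r is true.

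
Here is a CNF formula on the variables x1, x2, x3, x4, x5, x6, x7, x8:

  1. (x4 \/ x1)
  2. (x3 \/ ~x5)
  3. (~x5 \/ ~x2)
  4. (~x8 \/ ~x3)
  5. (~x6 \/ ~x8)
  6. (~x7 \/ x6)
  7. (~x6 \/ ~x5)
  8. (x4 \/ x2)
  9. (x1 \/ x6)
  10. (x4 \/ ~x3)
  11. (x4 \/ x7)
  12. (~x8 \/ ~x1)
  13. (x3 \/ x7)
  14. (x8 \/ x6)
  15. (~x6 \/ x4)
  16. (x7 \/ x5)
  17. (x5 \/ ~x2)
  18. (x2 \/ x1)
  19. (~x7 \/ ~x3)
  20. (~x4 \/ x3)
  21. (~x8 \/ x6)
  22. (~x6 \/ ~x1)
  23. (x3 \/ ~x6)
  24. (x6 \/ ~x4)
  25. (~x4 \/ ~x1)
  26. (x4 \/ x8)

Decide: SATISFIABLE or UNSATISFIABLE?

x6 = True:
  propagation gives x8=False, x5=False, x4=True, x7=True; an empty clause results — contradiction.
x6 = False:
  propagation gives x7=False, x1=True, x4=True; an empty clause results — contradiction.
Every branch closes, so no satisfying assignment exists.

UNSATISFIABLE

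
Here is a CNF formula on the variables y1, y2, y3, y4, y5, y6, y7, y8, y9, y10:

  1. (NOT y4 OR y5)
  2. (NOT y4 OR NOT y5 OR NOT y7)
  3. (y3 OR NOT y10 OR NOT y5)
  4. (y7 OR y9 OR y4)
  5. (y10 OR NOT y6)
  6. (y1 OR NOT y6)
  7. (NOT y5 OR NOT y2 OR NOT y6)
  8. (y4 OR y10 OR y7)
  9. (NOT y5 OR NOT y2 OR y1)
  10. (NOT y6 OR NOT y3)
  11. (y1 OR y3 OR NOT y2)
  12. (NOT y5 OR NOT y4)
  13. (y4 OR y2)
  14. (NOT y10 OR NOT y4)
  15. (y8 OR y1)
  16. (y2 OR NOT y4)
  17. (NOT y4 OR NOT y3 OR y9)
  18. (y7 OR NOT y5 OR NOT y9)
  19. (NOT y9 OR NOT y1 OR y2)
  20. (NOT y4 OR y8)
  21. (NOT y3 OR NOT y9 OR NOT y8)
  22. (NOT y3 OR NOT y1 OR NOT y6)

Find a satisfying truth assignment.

Pure literal: y6 appears only negated; assign y6 = False.
Branch on y1: take y1 = True.
Try y2 = True.
For the remaining variables, y3 = True, y4 = False, y5 = False, y7 = True, y8 = False, y9 = False, y10 = True works.

y1 = True  y2 = True  y3 = True  y4 = False  y5 = False  y6 = False  y7 = True  y8 = False  y9 = False  y10 = True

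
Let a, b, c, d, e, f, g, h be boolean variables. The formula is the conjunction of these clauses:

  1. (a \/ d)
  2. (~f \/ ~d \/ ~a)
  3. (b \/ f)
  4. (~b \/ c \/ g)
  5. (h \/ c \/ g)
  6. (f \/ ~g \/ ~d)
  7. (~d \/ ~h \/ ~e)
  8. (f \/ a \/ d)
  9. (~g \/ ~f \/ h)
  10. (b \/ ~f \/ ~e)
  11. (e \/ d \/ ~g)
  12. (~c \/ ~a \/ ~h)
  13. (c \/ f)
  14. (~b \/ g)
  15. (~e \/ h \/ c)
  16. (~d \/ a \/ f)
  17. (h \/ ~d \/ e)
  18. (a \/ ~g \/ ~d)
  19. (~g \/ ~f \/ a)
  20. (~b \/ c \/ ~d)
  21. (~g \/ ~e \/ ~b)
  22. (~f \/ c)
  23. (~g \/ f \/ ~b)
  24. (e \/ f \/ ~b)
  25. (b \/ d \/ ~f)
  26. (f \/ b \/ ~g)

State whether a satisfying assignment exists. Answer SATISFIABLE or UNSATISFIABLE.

SATISFIABLE

Set a = False and propagate.
  then d is forced to True.
  then f is forced to True.
  then g is forced to False.
  then b is forced to False.
  then e is forced to False.
  then h is forced to True.
  then c is forced to True.
So a=F, b=F, c=T, d=T, e=F, f=T, g=F, h=T is a satisfying assignment.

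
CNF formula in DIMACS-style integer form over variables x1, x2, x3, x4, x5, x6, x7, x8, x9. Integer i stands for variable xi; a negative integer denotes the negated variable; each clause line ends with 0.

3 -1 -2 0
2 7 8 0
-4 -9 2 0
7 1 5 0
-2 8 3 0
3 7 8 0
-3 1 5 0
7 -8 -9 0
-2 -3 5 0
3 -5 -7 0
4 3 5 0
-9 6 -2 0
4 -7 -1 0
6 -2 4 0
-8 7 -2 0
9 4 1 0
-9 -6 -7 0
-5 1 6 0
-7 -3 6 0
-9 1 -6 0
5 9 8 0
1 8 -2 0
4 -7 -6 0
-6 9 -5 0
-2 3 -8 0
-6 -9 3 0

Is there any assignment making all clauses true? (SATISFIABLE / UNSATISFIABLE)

SATISFIABLE

Set x1 = True and propagate.
Set x2 = True and propagate.
  then x3 is forced to True.
  then x5 is forced to True.
Branch on x4: take x4 = True.
For the remaining variables, x6 = False, x7 = False, x8 = False, x9 = False works.
Every clause has at least one true literal under this assignment.
So x1=T, x2=T, x3=T, x4=T, x5=T, x6=F, x7=F, x8=F, x9=F is a satisfying assignment.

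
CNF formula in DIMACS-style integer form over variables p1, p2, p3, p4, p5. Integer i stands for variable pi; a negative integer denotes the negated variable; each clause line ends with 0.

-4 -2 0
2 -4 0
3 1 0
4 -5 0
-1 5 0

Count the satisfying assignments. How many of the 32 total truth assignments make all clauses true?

2

The models are:
  p1=F p2=F p3=T p4=F p5=F
  p1=F p2=T p3=T p4=F p5=F
Count: 2.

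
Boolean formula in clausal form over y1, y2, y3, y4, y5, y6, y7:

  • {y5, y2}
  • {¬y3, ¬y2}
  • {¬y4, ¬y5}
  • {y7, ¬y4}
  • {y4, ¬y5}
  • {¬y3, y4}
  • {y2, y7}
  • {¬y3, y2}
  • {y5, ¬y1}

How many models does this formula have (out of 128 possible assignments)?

The models are:
  y1=0 y2=1 y3=0 y4=0 y5=0 y6=0 y7=0
  y1=0 y2=1 y3=0 y4=0 y5=0 y6=0 y7=1
  y1=0 y2=1 y3=0 y4=0 y5=0 y6=1 y7=0
  y1=0 y2=1 y3=0 y4=0 y5=0 y6=1 y7=1
  y1=0 y2=1 y3=0 y4=1 y5=0 y6=0 y7=1
  y1=0 y2=1 y3=0 y4=1 y5=0 y6=1 y7=1
That's 6 in total.

6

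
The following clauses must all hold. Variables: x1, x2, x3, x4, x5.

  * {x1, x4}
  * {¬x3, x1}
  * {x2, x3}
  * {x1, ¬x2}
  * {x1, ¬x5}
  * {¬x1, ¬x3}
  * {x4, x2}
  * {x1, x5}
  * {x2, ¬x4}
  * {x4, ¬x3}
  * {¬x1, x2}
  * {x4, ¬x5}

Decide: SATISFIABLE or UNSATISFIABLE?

SATISFIABLE

Try x1 = True.
  then x3 is forced to False.
  then x2 is forced to True.
For the remaining variables, x4 = True, x5 = True works.
So x1 = T, x2 = T, x3 = F, x4 = T, x5 = T is a satisfying assignment.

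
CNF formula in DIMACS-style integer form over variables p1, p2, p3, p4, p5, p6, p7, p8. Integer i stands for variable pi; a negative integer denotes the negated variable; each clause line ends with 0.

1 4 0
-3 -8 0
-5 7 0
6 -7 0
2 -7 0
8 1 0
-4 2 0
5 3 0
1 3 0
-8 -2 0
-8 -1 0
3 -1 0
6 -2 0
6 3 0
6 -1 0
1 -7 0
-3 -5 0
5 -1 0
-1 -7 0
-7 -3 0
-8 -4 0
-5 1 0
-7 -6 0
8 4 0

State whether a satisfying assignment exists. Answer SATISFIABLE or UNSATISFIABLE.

UNSATISFIABLE

p1 = True:
  propagation gives p8=False, p3=True, p6=True, p5=False; an empty clause results — contradiction.
p1 = False:
  propagation gives p4=True, p8=True; an empty clause results — contradiction.
Every branch closes, so no satisfying assignment exists.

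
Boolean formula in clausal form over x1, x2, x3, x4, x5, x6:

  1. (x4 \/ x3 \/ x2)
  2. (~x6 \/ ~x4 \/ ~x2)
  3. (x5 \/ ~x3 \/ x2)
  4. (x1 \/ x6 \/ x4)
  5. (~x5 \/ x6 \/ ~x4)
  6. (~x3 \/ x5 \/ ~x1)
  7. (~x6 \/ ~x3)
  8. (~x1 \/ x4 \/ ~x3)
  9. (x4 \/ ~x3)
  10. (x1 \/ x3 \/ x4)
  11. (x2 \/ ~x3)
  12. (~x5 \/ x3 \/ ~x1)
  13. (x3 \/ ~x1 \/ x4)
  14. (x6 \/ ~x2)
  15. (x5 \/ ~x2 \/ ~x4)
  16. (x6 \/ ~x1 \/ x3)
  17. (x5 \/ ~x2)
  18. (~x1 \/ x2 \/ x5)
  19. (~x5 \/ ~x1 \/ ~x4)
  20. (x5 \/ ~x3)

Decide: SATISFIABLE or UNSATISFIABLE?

SATISFIABLE

Branch on x1: take x1 = False.
The remaining clauses are satisfied by x2 = False, x3 = False, x4 = True, x5 = False, x6 = False.
Every clause has at least one true literal under this assignment.
So x1=F, x2=F, x3=F, x4=T, x5=F, x6=F is a satisfying assignment.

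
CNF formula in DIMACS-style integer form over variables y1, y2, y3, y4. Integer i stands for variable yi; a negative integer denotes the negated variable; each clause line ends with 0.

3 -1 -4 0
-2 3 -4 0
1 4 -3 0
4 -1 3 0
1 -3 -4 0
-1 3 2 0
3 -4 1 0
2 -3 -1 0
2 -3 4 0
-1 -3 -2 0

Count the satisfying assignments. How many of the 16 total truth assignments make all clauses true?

2

The models are:
  y1=0 y2=0 y3=0 y4=0
  y1=0 y2=1 y3=0 y4=0
That's 2 in total.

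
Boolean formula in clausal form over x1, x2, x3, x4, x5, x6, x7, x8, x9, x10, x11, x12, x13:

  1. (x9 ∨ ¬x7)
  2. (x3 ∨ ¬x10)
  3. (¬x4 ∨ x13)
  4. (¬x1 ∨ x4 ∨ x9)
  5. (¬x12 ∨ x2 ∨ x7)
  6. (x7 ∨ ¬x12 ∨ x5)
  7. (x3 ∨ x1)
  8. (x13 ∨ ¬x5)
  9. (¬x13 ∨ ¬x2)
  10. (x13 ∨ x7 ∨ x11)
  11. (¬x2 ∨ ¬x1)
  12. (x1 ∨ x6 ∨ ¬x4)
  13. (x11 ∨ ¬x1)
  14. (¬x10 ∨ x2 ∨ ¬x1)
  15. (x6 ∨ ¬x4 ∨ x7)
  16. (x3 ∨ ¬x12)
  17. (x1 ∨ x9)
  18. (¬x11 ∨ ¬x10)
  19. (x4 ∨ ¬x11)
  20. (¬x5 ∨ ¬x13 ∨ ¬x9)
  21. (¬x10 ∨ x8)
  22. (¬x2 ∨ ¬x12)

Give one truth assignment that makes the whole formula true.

x1=F, x2=F, x3=T, x4=F, x5=F, x6=F, x7=T, x8=T, x9=T, x10=F, x11=F, x12=F, x13=T

x3 occurs only positively in the remaining clauses — set x3 = True.
x8 occurs only positively in the remaining clauses — set x8 = True.
Set x1 = False and propagate.
  then x9 is forced to True.
Branch on x2: take x2 = False.
Set x4 = False and propagate.
  then x11 is forced to False.
For the remaining variables, x5 = False, x6 = False, x7 = True, x10 = False, x12 = False, x13 = True works.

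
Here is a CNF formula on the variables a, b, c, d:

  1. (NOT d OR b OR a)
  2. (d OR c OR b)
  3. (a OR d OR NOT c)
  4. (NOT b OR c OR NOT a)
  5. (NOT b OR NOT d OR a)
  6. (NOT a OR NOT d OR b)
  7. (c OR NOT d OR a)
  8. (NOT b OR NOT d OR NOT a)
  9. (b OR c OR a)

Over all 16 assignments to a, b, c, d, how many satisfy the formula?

3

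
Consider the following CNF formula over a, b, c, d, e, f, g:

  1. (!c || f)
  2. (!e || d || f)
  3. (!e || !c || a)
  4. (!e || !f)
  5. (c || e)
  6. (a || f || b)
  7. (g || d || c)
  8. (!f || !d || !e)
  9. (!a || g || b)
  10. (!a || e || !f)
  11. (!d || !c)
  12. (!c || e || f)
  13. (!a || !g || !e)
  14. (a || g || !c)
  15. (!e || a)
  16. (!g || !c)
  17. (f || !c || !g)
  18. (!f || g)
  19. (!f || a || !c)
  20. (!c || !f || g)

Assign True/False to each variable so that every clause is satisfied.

b occurs only positively in the remaining clauses — set b = True.
Branch on a: take a = True.
For the remaining variables, c = False, d = True, e = True, f = False, g = False works.

a = True, b = True, c = False, d = True, e = True, f = False, g = False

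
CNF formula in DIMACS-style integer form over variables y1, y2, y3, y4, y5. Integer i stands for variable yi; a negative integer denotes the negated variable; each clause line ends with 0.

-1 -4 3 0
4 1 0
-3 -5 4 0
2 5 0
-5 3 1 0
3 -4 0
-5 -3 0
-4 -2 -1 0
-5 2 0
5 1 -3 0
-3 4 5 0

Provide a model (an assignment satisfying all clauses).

y1=T  y2=T  y3=F  y4=F  y5=T

Check each clause:
  1. (NOT y1 OR NOT y4 OR y3) — NOT y4 is true.
  2. (y4 OR y1) — y1 is true.
  3. (NOT y3 OR y4 OR NOT y5) — NOT y3 is true.
  4. (y5 OR y2) — y2 is true.
  5. (NOT y5 OR y3 OR y1) — y1 is true.
  6. (NOT y4 OR y3) — NOT y4 is true.
  7. (NOT y3 OR NOT y5) — NOT y3 is true.
  8. (NOT y2 OR NOT y4 OR NOT y1) — NOT y4 is true.
  9. (NOT y5 OR y2) — y2 is true.
  10. (y5 OR y1 OR NOT y3) — y1 is true.
  11. (y4 OR y5 OR NOT y3) — y5 is true.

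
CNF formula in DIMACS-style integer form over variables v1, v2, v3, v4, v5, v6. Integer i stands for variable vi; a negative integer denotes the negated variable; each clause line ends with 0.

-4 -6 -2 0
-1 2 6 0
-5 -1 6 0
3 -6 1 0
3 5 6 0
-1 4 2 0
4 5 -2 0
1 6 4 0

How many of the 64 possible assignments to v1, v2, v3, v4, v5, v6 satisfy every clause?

18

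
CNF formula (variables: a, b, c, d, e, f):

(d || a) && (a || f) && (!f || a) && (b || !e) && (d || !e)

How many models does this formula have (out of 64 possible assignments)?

20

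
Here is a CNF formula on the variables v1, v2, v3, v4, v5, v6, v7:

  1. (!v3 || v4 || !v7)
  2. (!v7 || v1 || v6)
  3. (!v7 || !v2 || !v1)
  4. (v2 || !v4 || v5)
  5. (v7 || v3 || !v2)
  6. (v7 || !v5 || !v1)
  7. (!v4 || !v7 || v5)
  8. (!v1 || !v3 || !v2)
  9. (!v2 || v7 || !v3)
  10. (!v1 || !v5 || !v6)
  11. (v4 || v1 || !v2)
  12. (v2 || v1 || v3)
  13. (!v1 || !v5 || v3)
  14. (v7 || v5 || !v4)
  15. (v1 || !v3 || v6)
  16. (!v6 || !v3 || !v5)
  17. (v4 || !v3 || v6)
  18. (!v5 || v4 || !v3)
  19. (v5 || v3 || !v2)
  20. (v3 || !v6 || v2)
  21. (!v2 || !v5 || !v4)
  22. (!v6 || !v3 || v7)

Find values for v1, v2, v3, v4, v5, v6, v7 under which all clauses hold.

v1 = T  v2 = F  v3 = F  v4 = F  v5 = F  v6 = F  v7 = T

Set v1 = True and propagate.
The remaining clauses are satisfied by v2 = False, v3 = False, v4 = False, v5 = False, v6 = False, v7 = True.
Every clause has at least one true literal under this assignment.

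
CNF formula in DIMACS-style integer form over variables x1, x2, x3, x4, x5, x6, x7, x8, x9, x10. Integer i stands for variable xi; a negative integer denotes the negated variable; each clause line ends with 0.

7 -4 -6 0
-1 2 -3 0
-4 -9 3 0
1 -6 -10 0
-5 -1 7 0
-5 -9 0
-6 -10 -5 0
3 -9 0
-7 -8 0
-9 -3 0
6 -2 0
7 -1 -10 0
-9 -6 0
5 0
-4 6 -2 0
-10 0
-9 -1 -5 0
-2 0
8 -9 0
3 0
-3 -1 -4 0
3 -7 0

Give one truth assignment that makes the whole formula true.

(x5) is a unit clause, so x5 = True.
The clause (~x9) is unit: x9 must be False.
(~x10) is a unit clause, so x10 = False.
Unit propagation: (~x2) forces x2 = False.
(x3) is a unit clause, so x3 = True.
Unit propagation: (~x1) forces x1 = False.
Pure literal: x4 appears only negated; assign x4 = False.
Try x7 = False.
x6, x8 are now unconstrained; take x6 = True, x8 = True.
Every clause has at least one true literal under this assignment.

x1 = F, x2 = F, x3 = T, x4 = F, x5 = T, x6 = T, x7 = F, x8 = T, x9 = F, x10 = F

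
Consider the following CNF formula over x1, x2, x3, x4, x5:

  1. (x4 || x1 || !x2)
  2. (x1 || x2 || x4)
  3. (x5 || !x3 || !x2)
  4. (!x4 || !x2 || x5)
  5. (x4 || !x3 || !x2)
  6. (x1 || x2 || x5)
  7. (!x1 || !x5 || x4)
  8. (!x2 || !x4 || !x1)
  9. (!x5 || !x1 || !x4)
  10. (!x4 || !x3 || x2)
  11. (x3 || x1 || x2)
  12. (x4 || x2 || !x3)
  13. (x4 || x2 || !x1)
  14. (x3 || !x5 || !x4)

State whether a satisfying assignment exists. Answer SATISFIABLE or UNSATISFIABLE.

Try x1 = False.
Set x2 = True and propagate.
  then x4 is forced to True.
  then x5 is forced to True.
  then x3 is forced to True.
So x1 = False, x2 = True, x3 = True, x4 = True, x5 = True is a satisfying assignment.

SATISFIABLE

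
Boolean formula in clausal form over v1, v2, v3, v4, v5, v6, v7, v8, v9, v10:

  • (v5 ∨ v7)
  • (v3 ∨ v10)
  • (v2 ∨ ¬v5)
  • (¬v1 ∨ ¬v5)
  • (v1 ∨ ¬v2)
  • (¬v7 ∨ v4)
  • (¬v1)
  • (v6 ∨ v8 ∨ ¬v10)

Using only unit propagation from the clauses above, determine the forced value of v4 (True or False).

True

Unit clause (¬v1) sets v1 = False.
(¬v2 ∨ v1): since v1 = False, the clause reduces to (¬v2). v2 = False.
(¬v5 ∨ v2): since v2 = False, the clause reduces to (¬v5). v5 = False.
From (v7 ∨ v5) and v5 = False: v7 = True.
From (¬v7 ∨ v4) and v7 = True: v4 = True.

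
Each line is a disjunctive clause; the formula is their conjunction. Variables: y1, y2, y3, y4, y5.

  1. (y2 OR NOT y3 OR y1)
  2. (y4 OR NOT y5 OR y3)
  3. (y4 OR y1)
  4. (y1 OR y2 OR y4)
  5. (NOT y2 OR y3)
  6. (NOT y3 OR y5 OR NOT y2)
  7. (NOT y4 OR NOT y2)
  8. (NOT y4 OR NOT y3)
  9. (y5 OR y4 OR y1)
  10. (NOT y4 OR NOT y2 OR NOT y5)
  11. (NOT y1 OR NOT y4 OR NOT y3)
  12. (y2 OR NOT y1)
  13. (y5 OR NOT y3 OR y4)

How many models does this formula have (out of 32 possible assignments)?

3

The models are:
  y1=F y2=F y3=F y4=T y5=F
  y1=F y2=F y3=F y4=T y5=T
  y1=T y2=T y3=T y4=F y5=T
Count: 3.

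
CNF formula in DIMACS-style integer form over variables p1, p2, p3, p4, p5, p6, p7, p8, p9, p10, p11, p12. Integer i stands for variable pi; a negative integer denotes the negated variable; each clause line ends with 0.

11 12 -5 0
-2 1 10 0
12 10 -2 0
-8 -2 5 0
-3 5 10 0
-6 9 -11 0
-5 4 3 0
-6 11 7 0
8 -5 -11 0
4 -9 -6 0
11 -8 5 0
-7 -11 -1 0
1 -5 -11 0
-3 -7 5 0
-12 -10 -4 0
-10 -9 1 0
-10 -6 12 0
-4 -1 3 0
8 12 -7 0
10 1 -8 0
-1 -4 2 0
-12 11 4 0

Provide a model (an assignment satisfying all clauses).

p1=False, p2=False, p3=False, p4=True, p5=False, p6=False, p7=True, p8=False, p9=False, p10=False, p11=False, p12=True

p6 occurs only negated in the remaining clauses — set p6 = False.
Set p1 = False and propagate.
Set p2 = False and propagate.
For the remaining variables, p3 = False, p4 = True, p5 = False, p7 = True, p8 = False, p9 = False, p10 = False, p11 = False, p12 = True works.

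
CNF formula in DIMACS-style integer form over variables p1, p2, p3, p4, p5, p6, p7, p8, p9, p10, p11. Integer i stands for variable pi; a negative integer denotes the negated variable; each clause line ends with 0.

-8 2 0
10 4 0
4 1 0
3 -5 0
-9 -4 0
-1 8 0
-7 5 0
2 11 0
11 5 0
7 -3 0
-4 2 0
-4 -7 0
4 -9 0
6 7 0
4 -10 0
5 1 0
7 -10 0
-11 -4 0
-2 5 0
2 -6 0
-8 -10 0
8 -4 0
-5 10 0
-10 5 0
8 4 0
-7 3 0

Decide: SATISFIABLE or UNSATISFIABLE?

UNSATISFIABLE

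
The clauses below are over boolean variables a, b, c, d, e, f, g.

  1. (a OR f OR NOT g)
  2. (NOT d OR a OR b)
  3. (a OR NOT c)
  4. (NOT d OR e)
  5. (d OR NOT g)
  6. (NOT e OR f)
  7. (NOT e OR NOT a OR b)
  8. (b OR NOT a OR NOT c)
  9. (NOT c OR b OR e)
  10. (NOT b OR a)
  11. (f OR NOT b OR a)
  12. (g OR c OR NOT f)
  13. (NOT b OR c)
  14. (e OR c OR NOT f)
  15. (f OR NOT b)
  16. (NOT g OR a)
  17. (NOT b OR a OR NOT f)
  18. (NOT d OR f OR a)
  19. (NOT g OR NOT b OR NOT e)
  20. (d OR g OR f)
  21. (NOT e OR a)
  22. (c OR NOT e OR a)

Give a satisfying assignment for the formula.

a = 1, b = 1, c = 1, d = 1, e = 1, f = 1, g = 0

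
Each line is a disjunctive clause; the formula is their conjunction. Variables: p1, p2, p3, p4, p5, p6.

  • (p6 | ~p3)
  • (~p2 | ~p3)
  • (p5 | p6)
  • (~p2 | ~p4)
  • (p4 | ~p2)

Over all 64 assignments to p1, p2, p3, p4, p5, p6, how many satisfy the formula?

20

Case analysis on p2 and p3:
  p2=T, p3=T: a clause becomes empty — 0.
  p2=T, p3=F: a clause becomes empty — 0.
  p2=F, p3=T: forces p6=T; p1, p4, p5 free → 2^3 = 8.
  p2=F, p3=F: p1, p4 free; 3 ways for (p5,p6) × 2^2 = 12.
Total: 0 + 0 + 8 + 12 = 20.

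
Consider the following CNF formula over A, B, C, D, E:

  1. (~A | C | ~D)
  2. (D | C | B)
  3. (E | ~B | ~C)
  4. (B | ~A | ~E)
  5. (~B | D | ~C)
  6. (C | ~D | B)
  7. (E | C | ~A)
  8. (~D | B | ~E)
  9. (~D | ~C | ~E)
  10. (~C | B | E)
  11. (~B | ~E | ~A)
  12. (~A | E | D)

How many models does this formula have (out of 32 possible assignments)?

The models are:
  A=F B=F C=T D=F E=T
  A=F B=T C=F D=F E=F
  A=F B=T C=F D=F E=T
  A=F B=T C=F D=T E=F
  A=F B=T C=F D=T E=T
That's 5 in total.

5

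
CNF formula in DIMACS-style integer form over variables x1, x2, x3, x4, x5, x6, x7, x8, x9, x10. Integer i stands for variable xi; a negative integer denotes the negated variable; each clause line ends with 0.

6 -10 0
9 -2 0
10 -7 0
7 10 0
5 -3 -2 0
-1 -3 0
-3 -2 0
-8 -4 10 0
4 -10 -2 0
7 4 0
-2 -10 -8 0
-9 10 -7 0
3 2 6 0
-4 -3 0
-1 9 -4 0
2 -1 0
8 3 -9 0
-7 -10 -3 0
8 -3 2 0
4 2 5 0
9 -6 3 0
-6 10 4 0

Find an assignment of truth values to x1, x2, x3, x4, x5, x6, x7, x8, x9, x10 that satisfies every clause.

x1=F, x2=F, x3=F, x4=F, x5=T, x6=T, x7=T, x8=T, x9=T, x10=T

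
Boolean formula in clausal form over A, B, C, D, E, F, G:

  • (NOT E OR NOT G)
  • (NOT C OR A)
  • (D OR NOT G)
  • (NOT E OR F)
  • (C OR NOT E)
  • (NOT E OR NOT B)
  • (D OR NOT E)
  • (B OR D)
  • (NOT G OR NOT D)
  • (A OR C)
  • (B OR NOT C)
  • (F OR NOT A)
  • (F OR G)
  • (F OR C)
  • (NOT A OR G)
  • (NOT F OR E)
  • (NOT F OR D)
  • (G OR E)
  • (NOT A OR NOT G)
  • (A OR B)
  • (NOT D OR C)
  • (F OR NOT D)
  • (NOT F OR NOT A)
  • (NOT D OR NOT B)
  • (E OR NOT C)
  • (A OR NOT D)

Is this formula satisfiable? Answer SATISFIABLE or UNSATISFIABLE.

D = True:
  propagation gives G=False, F=True, A=False; an empty clause results — contradiction.
D = False:
  propagation gives G=False, E=False; an empty clause results — contradiction.
Every branch closes, so no satisfying assignment exists.

UNSATISFIABLE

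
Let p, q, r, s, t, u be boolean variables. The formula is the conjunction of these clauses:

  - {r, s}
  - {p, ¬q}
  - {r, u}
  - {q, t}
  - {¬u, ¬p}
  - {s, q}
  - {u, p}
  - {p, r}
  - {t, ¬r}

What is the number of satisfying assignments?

4

Satisfying assignments:
  p=0 q=0 r=1 s=1 t=1 u=1
  p=1 q=0 r=1 s=1 t=1 u=0
  p=1 q=1 r=1 s=0 t=1 u=0
  p=1 q=1 r=1 s=1 t=1 u=0
That's 4 in total.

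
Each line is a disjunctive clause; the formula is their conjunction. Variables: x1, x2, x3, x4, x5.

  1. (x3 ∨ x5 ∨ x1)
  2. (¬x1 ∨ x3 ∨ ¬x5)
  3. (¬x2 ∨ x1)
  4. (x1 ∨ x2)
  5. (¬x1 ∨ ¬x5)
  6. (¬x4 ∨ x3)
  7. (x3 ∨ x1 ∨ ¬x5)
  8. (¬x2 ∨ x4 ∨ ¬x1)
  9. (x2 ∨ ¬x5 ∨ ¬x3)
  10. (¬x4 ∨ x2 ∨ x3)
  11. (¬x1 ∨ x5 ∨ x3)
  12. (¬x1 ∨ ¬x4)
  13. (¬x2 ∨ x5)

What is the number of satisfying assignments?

1

The models are:
  x1=T x2=F x3=T x4=F x5=F
Count: 1.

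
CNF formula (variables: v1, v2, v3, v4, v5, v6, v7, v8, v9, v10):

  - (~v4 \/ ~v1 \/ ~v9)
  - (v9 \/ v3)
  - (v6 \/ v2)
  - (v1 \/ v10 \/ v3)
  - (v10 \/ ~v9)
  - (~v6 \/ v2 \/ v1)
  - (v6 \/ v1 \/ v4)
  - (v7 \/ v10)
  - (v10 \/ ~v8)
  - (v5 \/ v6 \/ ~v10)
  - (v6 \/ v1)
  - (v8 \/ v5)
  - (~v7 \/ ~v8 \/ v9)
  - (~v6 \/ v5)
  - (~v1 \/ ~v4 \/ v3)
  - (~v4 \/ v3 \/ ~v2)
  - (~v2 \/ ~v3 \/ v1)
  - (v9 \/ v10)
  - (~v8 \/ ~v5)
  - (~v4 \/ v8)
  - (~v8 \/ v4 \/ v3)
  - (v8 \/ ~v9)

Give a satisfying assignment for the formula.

v1=True  v2=True  v3=True  v4=False  v5=True  v6=True  v7=False  v8=False  v9=False  v10=True

Try v1 = True.
Try v2 = True.
The remaining clauses are satisfied by v3 = True, v4 = False, v5 = True, v6 = True, v7 = False, v8 = False, v9 = False, v10 = True.
Check each clause:
  1. (~v1 \/ ~v4 \/ ~v9) — ~v4 is true.
  2. (v9 \/ v3) — v3 is true.
  3. (v2 \/ v6) — v2 is true.
  4. (v1 \/ v10 \/ v3) — v1 is true.
  5. (~v9 \/ v10) — v10 is true.
  6. (~v6 \/ v1 \/ v2) — v1 is true.
  7. (v1 \/ v4 \/ v6) — v1 is true.
  8. (v10 \/ v7) — v10 is true.
  9. (v10 \/ ~v8) — ~v8 is true.
  10. (v6 \/ ~v10 \/ v5) — v5 is true.
  11. (v6 \/ v1) — v1 is true.
  12. (v5 \/ v8) — v5 is true.
  13. (v9 \/ ~v7 \/ ~v8) — ~v8 is true.
  14. (v5 \/ ~v6) — v5 is true.
  15. (~v1 \/ ~v4 \/ v3) — v3 is true.
  16. (~v2 \/ ~v4 \/ v3) — v3 is true.
  17. (~v3 \/ v1 \/ ~v2) — v1 is true.
  18. (v9 \/ v10) — v10 is true.
  19. (~v8 \/ ~v5) — ~v8 is true.
  20. (v8 \/ ~v4) — ~v4 is true.
  21. (~v8 \/ v4 \/ v3) — ~v8 is true.
  22. (~v9 \/ v8) — ~v9 is true.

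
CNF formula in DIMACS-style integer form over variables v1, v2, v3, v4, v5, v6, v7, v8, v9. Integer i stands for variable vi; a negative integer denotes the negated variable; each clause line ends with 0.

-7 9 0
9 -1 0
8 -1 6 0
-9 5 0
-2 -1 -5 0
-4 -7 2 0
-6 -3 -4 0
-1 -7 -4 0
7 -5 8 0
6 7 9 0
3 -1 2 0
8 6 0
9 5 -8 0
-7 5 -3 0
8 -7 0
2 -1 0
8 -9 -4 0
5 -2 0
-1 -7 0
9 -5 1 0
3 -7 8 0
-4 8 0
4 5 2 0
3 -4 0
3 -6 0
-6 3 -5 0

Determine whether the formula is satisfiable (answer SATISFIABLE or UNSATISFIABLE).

Branch on v1: take v1 = False.
Try v2 = False.
For the remaining variables, v3 = False, v4 = False, v5 = True, v6 = False, v7 = False, v8 = True, v9 = True works.
So v1=0, v2=0, v3=0, v4=0, v5=1, v6=0, v7=0, v8=1, v9=1 is a satisfying assignment.

SATISFIABLE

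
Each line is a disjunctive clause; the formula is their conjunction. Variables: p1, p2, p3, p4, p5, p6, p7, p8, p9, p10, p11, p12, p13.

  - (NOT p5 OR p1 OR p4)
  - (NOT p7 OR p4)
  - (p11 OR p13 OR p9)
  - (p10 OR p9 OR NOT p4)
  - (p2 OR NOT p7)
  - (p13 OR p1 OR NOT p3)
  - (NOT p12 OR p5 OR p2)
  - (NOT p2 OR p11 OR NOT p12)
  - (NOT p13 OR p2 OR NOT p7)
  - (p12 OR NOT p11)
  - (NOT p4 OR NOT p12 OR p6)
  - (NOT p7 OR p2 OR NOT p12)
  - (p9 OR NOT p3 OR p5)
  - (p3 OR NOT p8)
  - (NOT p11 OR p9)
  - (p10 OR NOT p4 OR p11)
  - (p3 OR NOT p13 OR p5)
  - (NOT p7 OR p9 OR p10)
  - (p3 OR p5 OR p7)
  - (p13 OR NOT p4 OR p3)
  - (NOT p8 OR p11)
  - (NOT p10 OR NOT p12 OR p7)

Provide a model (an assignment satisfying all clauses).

p1=F  p2=T  p3=T  p4=T  p5=T  p6=T  p7=F  p8=T  p9=T  p10=F  p11=T  p12=T  p13=T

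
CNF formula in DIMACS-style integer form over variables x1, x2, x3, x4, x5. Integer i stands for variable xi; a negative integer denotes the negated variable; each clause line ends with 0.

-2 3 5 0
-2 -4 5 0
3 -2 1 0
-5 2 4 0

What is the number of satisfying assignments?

20

Split on x2, then x5.
  x2=T, x5=T: x4 free; 3 ways for (x1,x3) × 2^1 = 6.
  x2=T, x5=F: remaining (x1,x3,x4) ∈ {(F,T,F); (T,T,F)} — 2.
  x2=F, x5=T: remaining (x1,x3,x4) ∈ {(F,F,T); (F,T,T); (T,F,T); (T,T,T)} — 4.
  x2=F, x5=F: x1, x3, x4 free → 2^3 = 8.
Total: 6 + 2 + 4 + 8 = 20.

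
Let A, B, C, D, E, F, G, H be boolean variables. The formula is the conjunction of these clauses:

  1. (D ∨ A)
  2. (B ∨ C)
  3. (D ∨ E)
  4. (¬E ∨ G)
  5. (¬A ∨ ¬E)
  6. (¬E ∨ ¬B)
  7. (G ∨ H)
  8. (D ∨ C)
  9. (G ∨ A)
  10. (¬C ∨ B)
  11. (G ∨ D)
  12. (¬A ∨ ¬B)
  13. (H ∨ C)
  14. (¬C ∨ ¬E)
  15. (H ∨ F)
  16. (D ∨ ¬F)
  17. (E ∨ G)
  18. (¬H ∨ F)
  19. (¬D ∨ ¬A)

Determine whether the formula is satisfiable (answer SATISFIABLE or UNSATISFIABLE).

SATISFIABLE

G occurs only positively in the remaining clauses — set G = True.
Try A = False.
  then D is forced to True.
The remaining clauses are satisfied by B = True, C = True, E = False, F = True, H = True.
So A=False, B=True, C=True, D=True, E=False, F=True, G=True, H=True is a satisfying assignment.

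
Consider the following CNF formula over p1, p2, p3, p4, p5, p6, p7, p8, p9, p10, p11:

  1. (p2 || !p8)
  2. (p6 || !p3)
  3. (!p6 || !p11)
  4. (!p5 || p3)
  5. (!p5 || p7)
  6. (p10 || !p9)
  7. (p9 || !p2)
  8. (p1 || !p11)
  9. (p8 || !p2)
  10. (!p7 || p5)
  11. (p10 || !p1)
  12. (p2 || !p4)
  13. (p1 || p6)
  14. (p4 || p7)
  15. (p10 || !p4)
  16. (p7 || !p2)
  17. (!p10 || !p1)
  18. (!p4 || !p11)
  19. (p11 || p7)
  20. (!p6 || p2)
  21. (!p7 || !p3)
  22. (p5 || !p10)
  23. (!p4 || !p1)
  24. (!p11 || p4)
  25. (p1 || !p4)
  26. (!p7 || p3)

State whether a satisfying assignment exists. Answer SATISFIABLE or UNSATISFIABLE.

p4 = True:
  propagation gives p2=True, p9=True, p10=True, p8=True; an empty clause results — contradiction.
p4 = False:
  propagation gives p7=True, p5=True, p3=True; an empty clause results — contradiction.
Every branch closes, so no satisfying assignment exists.

UNSATISFIABLE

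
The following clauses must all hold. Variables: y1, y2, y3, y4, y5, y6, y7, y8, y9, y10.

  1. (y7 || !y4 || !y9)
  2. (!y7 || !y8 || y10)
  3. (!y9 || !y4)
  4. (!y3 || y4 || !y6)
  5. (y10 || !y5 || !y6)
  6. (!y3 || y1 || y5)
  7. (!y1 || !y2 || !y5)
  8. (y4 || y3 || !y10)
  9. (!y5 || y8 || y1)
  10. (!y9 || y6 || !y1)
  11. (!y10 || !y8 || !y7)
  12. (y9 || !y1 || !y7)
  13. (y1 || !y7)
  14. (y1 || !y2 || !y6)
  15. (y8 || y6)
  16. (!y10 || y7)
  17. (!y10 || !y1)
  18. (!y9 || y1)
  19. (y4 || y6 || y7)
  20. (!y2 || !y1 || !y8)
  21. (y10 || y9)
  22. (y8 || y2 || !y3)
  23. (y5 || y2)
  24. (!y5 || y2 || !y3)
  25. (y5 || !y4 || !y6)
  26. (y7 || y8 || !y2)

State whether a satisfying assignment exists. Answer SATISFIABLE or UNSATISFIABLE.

SATISFIABLE

Set y1 = True and propagate.
  then y10 is forced to False.
  then y9 is forced to True.
  then y4 is forced to False.
  then y6 is forced to True.
  then y3 is forced to False.
  then y5 is forced to False.
  then y2 is forced to True.
  then y8 is forced to False.
  then y7 is forced to True.
So y1=True, y2=True, y3=False, y4=False, y5=False, y6=True, y7=True, y8=False, y9=True, y10=False is a satisfying assignment.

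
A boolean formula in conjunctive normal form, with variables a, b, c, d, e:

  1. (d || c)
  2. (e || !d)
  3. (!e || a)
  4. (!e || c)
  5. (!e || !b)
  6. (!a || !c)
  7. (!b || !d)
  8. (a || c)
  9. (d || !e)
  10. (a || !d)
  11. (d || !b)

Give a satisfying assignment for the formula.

a=0, b=0, c=1, d=0, e=0

Pure literal: b appears only negated; assign b = False.
Try a = False.
  then e is forced to False.
  then d is forced to False.
  then c is forced to True.
Every clause has at least one true literal under this assignment.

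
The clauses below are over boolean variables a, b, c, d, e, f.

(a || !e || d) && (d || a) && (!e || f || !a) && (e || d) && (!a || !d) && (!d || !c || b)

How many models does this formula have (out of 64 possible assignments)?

Case analysis on d and a:
  d=T, a=T: a clause becomes empty — 0.
  d=T, a=F: e, f free; 3 ways for (b,c) × 2^2 = 12.
  d=F, a=T: remaining (b,c,e,f) ∈ {(F,F,T,T); (F,T,T,T); (T,F,T,T); (T,T,T,T)} — 4.
  d=F, a=F: a clause becomes empty — 0.
Total: 0 + 12 + 4 + 0 = 16.

16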